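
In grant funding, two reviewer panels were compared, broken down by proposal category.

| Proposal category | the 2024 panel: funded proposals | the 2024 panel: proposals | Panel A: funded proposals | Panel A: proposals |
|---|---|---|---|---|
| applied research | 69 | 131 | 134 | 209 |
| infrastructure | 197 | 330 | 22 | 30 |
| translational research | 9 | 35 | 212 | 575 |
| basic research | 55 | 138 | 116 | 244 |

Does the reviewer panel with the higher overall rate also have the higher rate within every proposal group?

Applied research: the 2024 panel 69/131 = 52.7%, Panel A 134/209 = 64.1% → Panel A
Infrastructure: the 2024 panel 197/330 = 59.7%, Panel A 22/30 = 73.3% → Panel A
Translational research: the 2024 panel 9/35 = 25.7%, Panel A 212/575 = 36.9% → Panel A
Basic research: the 2024 panel 55/138 = 39.9%, Panel A 116/244 = 47.5% → Panel A
Overall: the 2024 panel 330/634 = 52.1%, Panel A 484/1058 = 45.7% → the 2024 panel
Panel A wins each proposal group but the 2024 panel wins overall — the comparison reverses. Panel A's proposals skew toward translational research, which has a lower base rate.

No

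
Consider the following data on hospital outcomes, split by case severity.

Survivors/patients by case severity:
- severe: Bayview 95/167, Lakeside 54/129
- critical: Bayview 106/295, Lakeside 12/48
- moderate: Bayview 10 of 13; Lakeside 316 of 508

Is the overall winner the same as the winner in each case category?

No

Severe: Bayview 95/167 = 56.9%, Lakeside 54/129 = 41.9% → Bayview
Critical: Bayview 106/295 = 35.9%, Lakeside 12/48 = 25.0% → Bayview
Moderate: Bayview 10/13 = 76.9%, Lakeside 316/508 = 62.2% → Bayview
Overall: Bayview 211/475 = 44.4%, Lakeside 382/685 = 55.8% → Lakeside
Bayview wins each case group but Lakeside wins overall — the comparison reverses. Bayview's patients skew toward critical, which has a lower base rate.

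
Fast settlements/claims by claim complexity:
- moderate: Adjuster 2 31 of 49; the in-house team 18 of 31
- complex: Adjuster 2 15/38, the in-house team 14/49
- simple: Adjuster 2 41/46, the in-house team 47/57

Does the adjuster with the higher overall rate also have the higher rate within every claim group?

Yes

Moderate: Adjuster 2 31/49 = 63.3%, the in-house team 18/31 = 58.1% → Adjuster 2
Complex: Adjuster 2 15/38 = 39.5%, the in-house team 14/49 = 28.6% → Adjuster 2
Simple: Adjuster 2 41/46 = 89.1%, the in-house team 47/57 = 82.5% → Adjuster 2
Overall: Adjuster 2 87/133 = 65.4%, the in-house team 79/137 = 57.7% → Adjuster 2
Adjuster 2 wins overall and in every claim group — no reversal.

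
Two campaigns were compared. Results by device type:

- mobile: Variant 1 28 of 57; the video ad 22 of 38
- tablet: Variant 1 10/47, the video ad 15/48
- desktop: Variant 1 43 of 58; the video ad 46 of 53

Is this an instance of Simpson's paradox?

Mobile: Variant 1 28/57 = 49.1%, the video ad 22/38 = 57.9% → the video ad
Tablet: Variant 1 10/47 = 21.3%, the video ad 15/48 = 31.2% → the video ad
Desktop: Variant 1 43/58 = 74.1%, the video ad 46/53 = 86.8% → the video ad
Overall: Variant 1 81/162 = 50.0%, the video ad 83/139 = 59.7% → the video ad
The video ad wins overall and in every device group — no reversal.

No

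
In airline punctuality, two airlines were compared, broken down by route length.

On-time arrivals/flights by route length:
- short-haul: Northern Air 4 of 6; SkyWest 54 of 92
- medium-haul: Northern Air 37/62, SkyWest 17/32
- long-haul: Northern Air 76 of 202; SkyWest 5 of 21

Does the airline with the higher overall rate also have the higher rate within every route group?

Short-haul: Northern Air 4/6 = 66.7%, SkyWest 54/92 = 58.7% → Northern Air
Medium-haul: Northern Air 37/62 = 59.7%, SkyWest 17/32 = 53.1% → Northern Air
Long-haul: Northern Air 76/202 = 37.6%, SkyWest 5/21 = 23.8% → Northern Air
Overall: Northern Air 117/270 = 43.3%, SkyWest 76/145 = 52.4% → SkyWest
Northern Air wins each route group but SkyWest wins overall — the comparison reverses. Northern Air's flights skew toward long-haul, which has a lower base rate.

No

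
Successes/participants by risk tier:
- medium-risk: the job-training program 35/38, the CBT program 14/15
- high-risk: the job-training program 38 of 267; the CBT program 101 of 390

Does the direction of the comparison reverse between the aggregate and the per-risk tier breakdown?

Medium-risk: the job-training program 35/38 = 92.1%, the CBT program 14/15 = 93.3% → the CBT program
High-risk: the job-training program 38/267 = 14.2%, the CBT program 101/390 = 25.9% → the CBT program
Overall: the job-training program 73/305 = 23.9%, the CBT program 115/405 = 28.4% → the CBT program
The CBT program wins overall and in every risk group — no reversal.

No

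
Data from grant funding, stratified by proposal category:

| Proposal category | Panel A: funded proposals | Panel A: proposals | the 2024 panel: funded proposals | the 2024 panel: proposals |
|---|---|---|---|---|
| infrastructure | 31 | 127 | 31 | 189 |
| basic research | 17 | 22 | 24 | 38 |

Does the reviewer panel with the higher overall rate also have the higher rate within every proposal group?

Infrastructure: Panel A 31/127 = 24.4%, the 2024 panel 31/189 = 16.4% → Panel A
Basic research: Panel A 17/22 = 77.3%, the 2024 panel 24/38 = 63.2% → Panel A
Overall: Panel A 48/149 = 32.2%, the 2024 panel 55/227 = 24.2% → Panel A
Panel A wins overall and in every proposal group — no reversal.

Yes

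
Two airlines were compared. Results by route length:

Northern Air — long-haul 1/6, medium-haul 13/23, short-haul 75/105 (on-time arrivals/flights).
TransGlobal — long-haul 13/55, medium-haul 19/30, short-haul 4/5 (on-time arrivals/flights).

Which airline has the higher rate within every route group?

Long-haul: Northern Air 1/6 = 16.7%, TransGlobal 13/55 = 23.6% → TransGlobal
Medium-haul: Northern Air 13/23 = 56.5%, TransGlobal 19/30 = 63.3% → TransGlobal
Short-haul: Northern Air 75/105 = 71.4%, TransGlobal 4/5 = 80.0% → TransGlobal
TransGlobal has the higher rate in all 3 groups.

TransGlobal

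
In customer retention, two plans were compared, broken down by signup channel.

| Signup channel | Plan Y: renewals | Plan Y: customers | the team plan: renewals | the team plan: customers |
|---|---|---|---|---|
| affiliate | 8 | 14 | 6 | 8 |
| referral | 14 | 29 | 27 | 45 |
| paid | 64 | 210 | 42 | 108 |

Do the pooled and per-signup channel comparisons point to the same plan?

Affiliate: Plan Y 8/14 = 57.1%, the team plan 6/8 = 75.0% → the team plan
Referral: Plan Y 14/29 = 48.3%, the team plan 27/45 = 60.0% → the team plan
Paid: Plan Y 64/210 = 30.5%, the team plan 42/108 = 38.9% → the team plan
Overall: Plan Y 86/253 = 34.0%, the team plan 75/161 = 46.6% → the team plan
The team plan wins overall and in every signup group — no reversal.

Yes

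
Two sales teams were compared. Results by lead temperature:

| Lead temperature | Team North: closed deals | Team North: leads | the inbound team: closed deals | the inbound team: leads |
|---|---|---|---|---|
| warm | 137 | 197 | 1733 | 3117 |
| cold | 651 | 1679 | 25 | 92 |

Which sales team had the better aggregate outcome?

the inbound team

Warm: Team North 137/197 = 69.5%, the inbound team 1733/3117 = 55.6% → Team North
Cold: Team North 651/1679 = 38.8%, the inbound team 25/92 = 27.2% → Team North
Overall: Team North 788/1876 = 42.0%, the inbound team 1758/3209 = 54.8% → the inbound team
(Team North wins every lead group but the inbound team wins overall — Team North's leads skew toward the low-rate cold group.)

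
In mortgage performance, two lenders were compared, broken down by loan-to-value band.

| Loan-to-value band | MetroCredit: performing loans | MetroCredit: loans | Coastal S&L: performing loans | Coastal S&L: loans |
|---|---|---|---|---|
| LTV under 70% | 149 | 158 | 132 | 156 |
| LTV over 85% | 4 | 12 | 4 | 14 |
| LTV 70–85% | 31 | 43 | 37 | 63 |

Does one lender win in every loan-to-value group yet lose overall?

No

LTV under 70%: MetroCredit 149/158 = 94.3%, Coastal S&L 132/156 = 84.6% → MetroCredit
LTV over 85%: MetroCredit 4/12 = 33.3%, Coastal S&L 4/14 = 28.6% → MetroCredit
LTV 70–85%: MetroCredit 31/43 = 72.1%, Coastal S&L 37/63 = 58.7% → MetroCredit
Overall: MetroCredit 184/213 = 86.4%, Coastal S&L 173/233 = 74.2% → MetroCredit
MetroCredit wins overall and in every loan-to-value group — no reversal.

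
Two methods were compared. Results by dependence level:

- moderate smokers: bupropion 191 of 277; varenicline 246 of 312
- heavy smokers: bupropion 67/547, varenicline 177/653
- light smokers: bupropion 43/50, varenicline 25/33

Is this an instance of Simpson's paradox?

Moderate smokers: bupropion 191/277 = 69.0%, varenicline 246/312 = 78.8% → varenicline
Heavy smokers: bupropion 67/547 = 12.2%, varenicline 177/653 = 27.1% → varenicline
Light smokers: bupropion 43/50 = 86.0%, varenicline 25/33 = 75.8% → bupropion
Overall: bupropion 301/874 = 34.4%, varenicline 448/998 = 44.9% → varenicline
Neither sweeps: bupropion wins 1 of 3 groups, varenicline wins 2. Varenicline wins overall but not every group — no Simpson reversal.

No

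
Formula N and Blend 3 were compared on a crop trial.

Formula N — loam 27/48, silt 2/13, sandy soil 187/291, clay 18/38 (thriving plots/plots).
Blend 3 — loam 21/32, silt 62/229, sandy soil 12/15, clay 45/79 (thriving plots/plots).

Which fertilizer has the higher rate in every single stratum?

Loam: Formula N 27/48 = 56.2%, Blend 3 21/32 = 65.6% → Blend 3
Silt: Formula N 2/13 = 15.4%, Blend 3 62/229 = 27.1% → Blend 3
Sandy soil: Formula N 187/291 = 64.3%, Blend 3 12/15 = 80.0% → Blend 3
Clay: Formula N 18/38 = 47.4%, Blend 3 45/79 = 57.0% → Blend 3
Blend 3 has the higher rate in all 4 groups.

Blend 3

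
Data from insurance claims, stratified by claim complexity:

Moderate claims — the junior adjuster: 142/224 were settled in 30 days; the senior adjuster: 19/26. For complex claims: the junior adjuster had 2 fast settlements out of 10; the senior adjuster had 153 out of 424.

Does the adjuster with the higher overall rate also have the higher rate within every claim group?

No

Moderate: the junior adjuster 142/224 = 63.4%, the senior adjuster 19/26 = 73.1% → the senior adjuster
Complex: the junior adjuster 2/10 = 20.0%, the senior adjuster 153/424 = 36.1% → the senior adjuster
Overall: the junior adjuster 144/234 = 61.5%, the senior adjuster 172/450 = 38.2% → the junior adjuster
The senior adjuster wins each claim group but the junior adjuster wins overall — the comparison reverses. The senior adjuster's claims skew toward complex, which has a lower base rate.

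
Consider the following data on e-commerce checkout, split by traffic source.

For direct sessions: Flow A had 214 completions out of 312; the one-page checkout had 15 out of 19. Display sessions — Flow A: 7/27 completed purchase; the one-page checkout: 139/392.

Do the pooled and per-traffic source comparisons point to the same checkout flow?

Direct: Flow A 214/312 = 68.6%, the one-page checkout 15/19 = 78.9% → the one-page checkout
Display: Flow A 7/27 = 25.9%, the one-page checkout 139/392 = 35.5% → the one-page checkout
Overall: Flow A 221/339 = 65.2%, the one-page checkout 154/411 = 37.5% → Flow A
The one-page checkout wins each traffic group but Flow A wins overall — the comparison reverses. The one-page checkout's sessions skew toward display, which has a lower base rate.

No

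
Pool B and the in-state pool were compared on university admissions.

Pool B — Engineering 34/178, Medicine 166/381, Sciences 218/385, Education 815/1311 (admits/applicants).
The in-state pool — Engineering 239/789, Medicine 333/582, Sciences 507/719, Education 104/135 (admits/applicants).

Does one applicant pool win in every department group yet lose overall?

Yes

Engineering: Pool B 34/178 = 19.1%, the in-state pool 239/789 = 30.3% → the in-state pool
Medicine: Pool B 166/381 = 43.6%, the in-state pool 333/582 = 57.2% → the in-state pool
Sciences: Pool B 218/385 = 56.6%, the in-state pool 507/719 = 70.5% → the in-state pool
Education: Pool B 815/1311 = 62.2%, the in-state pool 104/135 = 77.0% → the in-state pool
Overall: Pool B 1233/2255 = 54.7%, the in-state pool 1183/2225 = 53.2% → Pool B
The in-state pool wins each department group but Pool B wins overall — the comparison reverses. The in-state pool's applicants skew toward Engineering, which has a lower base rate.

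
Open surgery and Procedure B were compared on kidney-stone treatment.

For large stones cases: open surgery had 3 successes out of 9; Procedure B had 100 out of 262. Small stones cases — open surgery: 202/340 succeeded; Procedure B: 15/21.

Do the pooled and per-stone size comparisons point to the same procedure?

Large stones: open surgery 3/9 = 33.3%, Procedure B 100/262 = 38.2% → Procedure B
Small stones: open surgery 202/340 = 59.4%, Procedure B 15/21 = 71.4% → Procedure B
Overall: open surgery 205/349 = 58.7%, Procedure B 115/283 = 40.6% → open surgery
Procedure B wins each stone group but open surgery wins overall — the comparison reverses. Procedure B's cases skew toward large stones, which has a lower base rate.

No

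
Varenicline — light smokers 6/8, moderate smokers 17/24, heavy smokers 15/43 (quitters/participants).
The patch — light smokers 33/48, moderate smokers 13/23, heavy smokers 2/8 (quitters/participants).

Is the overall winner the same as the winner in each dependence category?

Light smokers: varenicline 6/8 = 75.0%, the patch 33/48 = 68.8% → varenicline
Moderate smokers: varenicline 17/24 = 70.8%, the patch 13/23 = 56.5% → varenicline
Heavy smokers: varenicline 15/43 = 34.9%, the patch 2/8 = 25.0% → varenicline
Overall: varenicline 38/75 = 50.7%, the patch 48/79 = 60.8% → the patch
Varenicline wins each dependence group but the patch wins overall — the comparison reverses. Varenicline's participants skew toward heavy smokers, which has a lower base rate.

No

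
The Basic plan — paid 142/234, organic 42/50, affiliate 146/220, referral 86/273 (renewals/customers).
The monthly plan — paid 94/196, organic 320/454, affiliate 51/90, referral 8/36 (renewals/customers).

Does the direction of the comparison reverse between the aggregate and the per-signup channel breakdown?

Yes

Paid: the Basic plan 142/234 = 60.7%, the monthly plan 94/196 = 48.0% → the Basic plan
Organic: the Basic plan 42/50 = 84.0%, the monthly plan 320/454 = 70.5% → the Basic plan
Affiliate: the Basic plan 146/220 = 66.4%, the monthly plan 51/90 = 56.7% → the Basic plan
Referral: the Basic plan 86/273 = 31.5%, the monthly plan 8/36 = 22.2% → the Basic plan
Overall: the Basic plan 416/777 = 53.5%, the monthly plan 473/776 = 61.0% → the monthly plan
The Basic plan wins each signup group but the monthly plan wins overall — the comparison reverses. The Basic plan's customers skew toward referral, which has a lower base rate.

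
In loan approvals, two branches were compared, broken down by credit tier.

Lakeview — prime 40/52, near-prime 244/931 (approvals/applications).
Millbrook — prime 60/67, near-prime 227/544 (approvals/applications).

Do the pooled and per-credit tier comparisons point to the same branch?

Prime: Lakeview 40/52 = 76.9%, Millbrook 60/67 = 89.6% → Millbrook
Near-prime: Lakeview 244/931 = 26.2%, Millbrook 227/544 = 41.7% → Millbrook
Overall: Lakeview 284/983 = 28.9%, Millbrook 287/611 = 47.0% → Millbrook
Millbrook wins overall and in every credit group — no reversal.

Yes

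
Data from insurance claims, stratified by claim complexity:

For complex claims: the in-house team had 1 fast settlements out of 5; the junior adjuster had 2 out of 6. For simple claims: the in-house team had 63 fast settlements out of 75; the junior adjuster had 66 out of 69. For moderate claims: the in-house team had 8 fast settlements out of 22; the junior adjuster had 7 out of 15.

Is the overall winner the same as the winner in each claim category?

Complex: the in-house team 1/5 = 20.0%, the junior adjuster 2/6 = 33.3% → the junior adjuster
Simple: the in-house team 63/75 = 84.0%, the junior adjuster 66/69 = 95.7% → the junior adjuster
Moderate: the in-house team 8/22 = 36.4%, the junior adjuster 7/15 = 46.7% → the junior adjuster
Overall: the in-house team 72/102 = 70.6%, the junior adjuster 75/90 = 83.3% → the junior adjuster
The junior adjuster wins overall and in every claim group — no reversal.

Yes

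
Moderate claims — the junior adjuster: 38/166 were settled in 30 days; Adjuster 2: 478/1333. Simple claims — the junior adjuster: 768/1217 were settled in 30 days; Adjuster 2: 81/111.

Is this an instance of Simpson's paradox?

Yes

Moderate: the junior adjuster 38/166 = 22.9%, Adjuster 2 478/1333 = 35.9% → Adjuster 2
Simple: the junior adjuster 768/1217 = 63.1%, Adjuster 2 81/111 = 73.0% → Adjuster 2
Overall: the junior adjuster 806/1383 = 58.3%, Adjuster 2 559/1444 = 38.7% → the junior adjuster
Adjuster 2 wins each claim group but the junior adjuster wins overall — the comparison reverses. Adjuster 2's claims skew toward moderate, which has a lower base rate.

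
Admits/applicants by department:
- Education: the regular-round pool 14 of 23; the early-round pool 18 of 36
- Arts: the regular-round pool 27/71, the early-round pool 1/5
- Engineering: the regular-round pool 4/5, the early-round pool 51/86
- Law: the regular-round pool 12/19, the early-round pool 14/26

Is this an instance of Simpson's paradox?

Yes

Education: the regular-round pool 14/23 = 60.9%, the early-round pool 18/36 = 50.0% → the regular-round pool
Arts: the regular-round pool 27/71 = 38.0%, the early-round pool 1/5 = 20.0% → the regular-round pool
Engineering: the regular-round pool 4/5 = 80.0%, the early-round pool 51/86 = 59.3% → the regular-round pool
Law: the regular-round pool 12/19 = 63.2%, the early-round pool 14/26 = 53.8% → the regular-round pool
Overall: the regular-round pool 57/118 = 48.3%, the early-round pool 84/153 = 54.9% → the early-round pool
The regular-round pool wins each department group but the early-round pool wins overall — the comparison reverses. The regular-round pool's applicants skew toward Arts, which has a lower base rate.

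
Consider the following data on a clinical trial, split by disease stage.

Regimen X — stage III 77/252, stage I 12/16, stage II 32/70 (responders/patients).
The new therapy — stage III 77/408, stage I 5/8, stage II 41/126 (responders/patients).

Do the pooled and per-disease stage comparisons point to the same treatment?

Stage III: Regimen X 77/252 = 30.6%, the new therapy 77/408 = 18.9% → Regimen X
Stage I: Regimen X 12/16 = 75.0%, the new therapy 5/8 = 62.5% → Regimen X
Stage II: Regimen X 32/70 = 45.7%, the new therapy 41/126 = 32.5% → Regimen X
Overall: Regimen X 121/338 = 35.8%, the new therapy 123/542 = 22.7% → Regimen X
Regimen X wins overall and in every disease group — no reversal.

Yes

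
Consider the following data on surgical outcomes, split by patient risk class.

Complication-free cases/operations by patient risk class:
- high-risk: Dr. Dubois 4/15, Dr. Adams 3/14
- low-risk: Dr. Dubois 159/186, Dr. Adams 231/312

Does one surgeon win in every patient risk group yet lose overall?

High-risk: Dr. Dubois 4/15 = 26.7%, Dr. Adams 3/14 = 21.4% → Dr. Dubois
Low-risk: Dr. Dubois 159/186 = 85.5%, Dr. Adams 231/312 = 74.0% → Dr. Dubois
Overall: Dr. Dubois 163/201 = 81.1%, Dr. Adams 234/326 = 71.8% → Dr. Dubois
Dr. Dubois wins overall and in every patient risk group — no reversal.

No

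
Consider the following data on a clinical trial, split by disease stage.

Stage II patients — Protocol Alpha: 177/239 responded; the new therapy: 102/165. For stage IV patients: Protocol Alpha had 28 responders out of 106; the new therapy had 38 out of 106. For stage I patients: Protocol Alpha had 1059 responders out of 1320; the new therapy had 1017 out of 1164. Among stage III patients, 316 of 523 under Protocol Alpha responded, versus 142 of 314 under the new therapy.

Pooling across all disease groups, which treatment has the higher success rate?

the new therapy

Stage II: Protocol Alpha 177/239 = 74.1%, the new therapy 102/165 = 61.8% → Protocol Alpha
Stage IV: Protocol Alpha 28/106 = 26.4%, the new therapy 38/106 = 35.8% → the new therapy
Stage I: Protocol Alpha 1059/1320 = 80.2%, the new therapy 1017/1164 = 87.4% → the new therapy
Stage III: Protocol Alpha 316/523 = 60.4%, the new therapy 142/314 = 45.2% → Protocol Alpha
Overall: Protocol Alpha 1580/2188 = 72.2%, the new therapy 1299/1749 = 74.3% → the new therapy
(Neither sweeps every disease group, but the new therapy has the higher pooled rate.)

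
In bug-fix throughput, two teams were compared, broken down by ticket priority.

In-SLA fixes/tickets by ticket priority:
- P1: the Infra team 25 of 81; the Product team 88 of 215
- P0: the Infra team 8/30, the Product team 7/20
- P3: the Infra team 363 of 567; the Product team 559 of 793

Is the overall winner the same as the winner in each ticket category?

P1: the Infra team 25/81 = 30.9%, the Product team 88/215 = 40.9% → the Product team
P0: the Infra team 8/30 = 26.7%, the Product team 7/20 = 35.0% → the Product team
P3: the Infra team 363/567 = 64.0%, the Product team 559/793 = 70.5% → the Product team
Overall: the Infra team 396/678 = 58.4%, the Product team 654/1028 = 63.6% → the Product team
The Product team wins overall and in every ticket group — no reversal.

Yes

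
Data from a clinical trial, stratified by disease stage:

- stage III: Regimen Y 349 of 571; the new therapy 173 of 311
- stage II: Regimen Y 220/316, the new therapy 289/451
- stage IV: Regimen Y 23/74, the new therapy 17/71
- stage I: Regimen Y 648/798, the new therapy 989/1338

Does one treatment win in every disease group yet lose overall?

No

Stage III: Regimen Y 349/571 = 61.1%, the new therapy 173/311 = 55.6% → Regimen Y
Stage II: Regimen Y 220/316 = 69.6%, the new therapy 289/451 = 64.1% → Regimen Y
Stage IV: Regimen Y 23/74 = 31.1%, the new therapy 17/71 = 23.9% → Regimen Y
Stage I: Regimen Y 648/798 = 81.2%, the new therapy 989/1338 = 73.9% → Regimen Y
Overall: Regimen Y 1240/1759 = 70.5%, the new therapy 1468/2171 = 67.6% → Regimen Y
Regimen Y wins overall and in every disease group — no reversal.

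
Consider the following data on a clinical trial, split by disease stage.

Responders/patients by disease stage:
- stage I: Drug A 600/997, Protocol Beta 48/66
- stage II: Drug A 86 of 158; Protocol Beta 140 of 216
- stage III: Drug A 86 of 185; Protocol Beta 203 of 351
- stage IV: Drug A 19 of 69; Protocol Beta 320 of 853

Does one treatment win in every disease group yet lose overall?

Stage I: Drug A 600/997 = 60.2%, Protocol Beta 48/66 = 72.7% → Protocol Beta
Stage II: Drug A 86/158 = 54.4%, Protocol Beta 140/216 = 64.8% → Protocol Beta
Stage III: Drug A 86/185 = 46.5%, Protocol Beta 203/351 = 57.8% → Protocol Beta
Stage IV: Drug A 19/69 = 27.5%, Protocol Beta 320/853 = 37.5% → Protocol Beta
Overall: Drug A 791/1409 = 56.1%, Protocol Beta 711/1486 = 47.8% → Drug A
Protocol Beta wins each disease group but Drug A wins overall — the comparison reverses. Protocol Beta's patients skew toward stage IV, which has a lower base rate.

Yes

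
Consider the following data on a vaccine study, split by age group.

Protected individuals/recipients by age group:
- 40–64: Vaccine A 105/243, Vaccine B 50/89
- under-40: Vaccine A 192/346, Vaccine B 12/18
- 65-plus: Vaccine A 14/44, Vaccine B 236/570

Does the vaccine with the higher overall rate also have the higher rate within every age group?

No

40–64: Vaccine A 105/243 = 43.2%, Vaccine B 50/89 = 56.2% → Vaccine B
Under-40: Vaccine A 192/346 = 55.5%, Vaccine B 12/18 = 66.7% → Vaccine B
65-plus: Vaccine A 14/44 = 31.8%, Vaccine B 236/570 = 41.4% → Vaccine B
Overall: Vaccine A 311/633 = 49.1%, Vaccine B 298/677 = 44.0% → Vaccine A
Vaccine B wins each age group but Vaccine A wins overall — the comparison reverses. Vaccine B's recipients skew toward 65-plus, which has a lower base rate.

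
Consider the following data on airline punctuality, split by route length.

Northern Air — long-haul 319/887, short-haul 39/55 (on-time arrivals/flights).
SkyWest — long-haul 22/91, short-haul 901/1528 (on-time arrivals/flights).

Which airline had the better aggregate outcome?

SkyWest

Long-haul: Northern Air 319/887 = 36.0%, SkyWest 22/91 = 24.2% → Northern Air
Short-haul: Northern Air 39/55 = 70.9%, SkyWest 901/1528 = 59.0% → Northern Air
Overall: Northern Air 358/942 = 38.0%, SkyWest 923/1619 = 57.0% → SkyWest
(Northern Air wins every route group but SkyWest wins overall — Northern Air's flights skew toward the low-rate long-haul group.)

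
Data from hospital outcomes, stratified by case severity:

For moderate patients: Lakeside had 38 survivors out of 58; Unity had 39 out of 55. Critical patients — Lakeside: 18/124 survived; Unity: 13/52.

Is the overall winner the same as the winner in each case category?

Yes

Moderate: Lakeside 38/58 = 65.5%, Unity 39/55 = 70.9% → Unity
Critical: Lakeside 18/124 = 14.5%, Unity 13/52 = 25.0% → Unity
Overall: Lakeside 56/182 = 30.8%, Unity 52/107 = 48.6% → Unity
Unity wins overall and in every case group — no reversal.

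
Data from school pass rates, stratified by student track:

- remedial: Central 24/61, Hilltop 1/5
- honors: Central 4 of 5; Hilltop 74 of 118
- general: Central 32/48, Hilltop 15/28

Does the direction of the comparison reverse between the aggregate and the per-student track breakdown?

Yes

Remedial: Central 24/61 = 39.3%, Hilltop 1/5 = 20.0% → Central
Honors: Central 4/5 = 80.0%, Hilltop 74/118 = 62.7% → Central
General: Central 32/48 = 66.7%, Hilltop 15/28 = 53.6% → Central
Overall: Central 60/114 = 52.6%, Hilltop 90/151 = 59.6% → Hilltop
Central wins each student group but Hilltop wins overall — the comparison reverses. Central's students skew toward remedial, which has a lower base rate.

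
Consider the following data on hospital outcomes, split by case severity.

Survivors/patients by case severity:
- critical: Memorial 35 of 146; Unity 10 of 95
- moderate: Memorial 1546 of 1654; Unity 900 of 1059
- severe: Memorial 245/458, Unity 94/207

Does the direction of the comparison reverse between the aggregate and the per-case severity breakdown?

Critical: Memorial 35/146 = 24.0%, Unity 10/95 = 10.5% → Memorial
Moderate: Memorial 1546/1654 = 93.5%, Unity 900/1059 = 85.0% → Memorial
Severe: Memorial 245/458 = 53.5%, Unity 94/207 = 45.4% → Memorial
Overall: Memorial 1826/2258 = 80.9%, Unity 1004/1361 = 73.8% → Memorial
Memorial wins overall and in every case group — no reversal.

No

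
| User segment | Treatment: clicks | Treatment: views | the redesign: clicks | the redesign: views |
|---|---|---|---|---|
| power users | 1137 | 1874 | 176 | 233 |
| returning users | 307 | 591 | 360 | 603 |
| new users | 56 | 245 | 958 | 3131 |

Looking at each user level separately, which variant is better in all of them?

Power users: Treatment 1137/1874 = 60.7%, the redesign 176/233 = 75.5% → the redesign
Returning users: Treatment 307/591 = 51.9%, the redesign 360/603 = 59.7% → the redesign
New users: Treatment 56/245 = 22.9%, the redesign 958/3131 = 30.6% → the redesign
The redesign has the higher rate in all 3 groups.

the redesign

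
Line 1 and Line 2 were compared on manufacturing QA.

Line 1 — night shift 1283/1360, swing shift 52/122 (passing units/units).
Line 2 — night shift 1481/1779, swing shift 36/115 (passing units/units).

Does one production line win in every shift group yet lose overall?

Night shift: Line 1 1283/1360 = 94.3%, Line 2 1481/1779 = 83.2% → Line 1
Swing shift: Line 1 52/122 = 42.6%, Line 2 36/115 = 31.3% → Line 1
Overall: Line 1 1335/1482 = 90.1%, Line 2 1517/1894 = 80.1% → Line 1
Line 1 wins overall and in every shift group — no reversal.

No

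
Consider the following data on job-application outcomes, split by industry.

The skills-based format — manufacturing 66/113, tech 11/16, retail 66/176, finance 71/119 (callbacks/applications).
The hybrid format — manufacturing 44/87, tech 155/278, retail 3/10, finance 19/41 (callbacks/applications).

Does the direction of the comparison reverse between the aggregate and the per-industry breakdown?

Yes

Manufacturing: the skills-based format 66/113 = 58.4%, the hybrid format 44/87 = 50.6% → the skills-based format
Tech: the skills-based format 11/16 = 68.8%, the hybrid format 155/278 = 55.8% → the skills-based format
Retail: the skills-based format 66/176 = 37.5%, the hybrid format 3/10 = 30.0% → the skills-based format
Finance: the skills-based format 71/119 = 59.7%, the hybrid format 19/41 = 46.3% → the skills-based format
Overall: the skills-based format 214/424 = 50.5%, the hybrid format 221/416 = 53.1% → the hybrid format
The skills-based format wins each industry group but the hybrid format wins overall — the comparison reverses. The skills-based format's applications skew toward retail, which has a lower base rate.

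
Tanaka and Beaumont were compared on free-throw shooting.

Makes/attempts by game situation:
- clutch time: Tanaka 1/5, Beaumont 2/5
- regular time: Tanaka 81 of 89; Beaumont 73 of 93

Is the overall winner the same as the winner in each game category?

Clutch time: Tanaka 1/5 = 20.0%, Beaumont 2/5 = 40.0% → Beaumont
Regular time: Tanaka 81/89 = 91.0%, Beaumont 73/93 = 78.5% → Tanaka
Overall: Tanaka 82/94 = 87.2%, Beaumont 75/98 = 76.5% → Tanaka
Neither sweeps: Tanaka wins 1 of 2 groups, Beaumont wins 1. Tanaka wins overall but not every group — no Simpson reversal.

No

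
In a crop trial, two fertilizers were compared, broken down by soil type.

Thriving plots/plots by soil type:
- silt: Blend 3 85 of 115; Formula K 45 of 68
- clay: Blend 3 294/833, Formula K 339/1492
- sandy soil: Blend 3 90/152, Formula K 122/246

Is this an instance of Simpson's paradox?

No

Silt: Blend 3 85/115 = 73.9%, Formula K 45/68 = 66.2% → Blend 3
Clay: Blend 3 294/833 = 35.3%, Formula K 339/1492 = 22.7% → Blend 3
Sandy soil: Blend 3 90/152 = 59.2%, Formula K 122/246 = 49.6% → Blend 3
Overall: Blend 3 469/1100 = 42.6%, Formula K 506/1806 = 28.0% → Blend 3
Blend 3 wins overall and in every soil group — no reversal.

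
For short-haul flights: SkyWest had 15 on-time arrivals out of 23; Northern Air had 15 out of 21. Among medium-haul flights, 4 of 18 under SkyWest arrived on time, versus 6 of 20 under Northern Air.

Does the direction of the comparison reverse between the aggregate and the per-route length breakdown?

Short-haul: SkyWest 15/23 = 65.2%, Northern Air 15/21 = 71.4% → Northern Air
Medium-haul: SkyWest 4/18 = 22.2%, Northern Air 6/20 = 30.0% → Northern Air
Overall: SkyWest 19/41 = 46.3%, Northern Air 21/41 = 51.2% → Northern Air
Northern Air wins overall and in every route group — no reversal.

No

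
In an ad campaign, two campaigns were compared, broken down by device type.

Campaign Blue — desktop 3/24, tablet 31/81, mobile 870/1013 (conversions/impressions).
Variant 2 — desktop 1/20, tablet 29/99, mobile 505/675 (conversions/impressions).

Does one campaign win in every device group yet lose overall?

No

Desktop: Campaign Blue 3/24 = 12.5%, Variant 2 1/20 = 5.0% → Campaign Blue
Tablet: Campaign Blue 31/81 = 38.3%, Variant 2 29/99 = 29.3% → Campaign Blue
Mobile: Campaign Blue 870/1013 = 85.9%, Variant 2 505/675 = 74.8% → Campaign Blue
Overall: Campaign Blue 904/1118 = 80.9%, Variant 2 535/794 = 67.4% → Campaign Blue
Campaign Blue wins overall and in every device group — no reversal.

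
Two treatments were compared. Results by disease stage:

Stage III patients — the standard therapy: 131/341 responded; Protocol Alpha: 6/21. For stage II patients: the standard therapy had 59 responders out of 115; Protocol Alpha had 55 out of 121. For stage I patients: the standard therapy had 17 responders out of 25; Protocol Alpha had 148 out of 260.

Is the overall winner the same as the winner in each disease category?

Stage III: the standard therapy 131/341 = 38.4%, Protocol Alpha 6/21 = 28.6% → the standard therapy
Stage II: the standard therapy 59/115 = 51.3%, Protocol Alpha 55/121 = 45.5% → the standard therapy
Stage I: the standard therapy 17/25 = 68.0%, Protocol Alpha 148/260 = 56.9% → the standard therapy
Overall: the standard therapy 207/481 = 43.0%, Protocol Alpha 209/402 = 52.0% → Protocol Alpha
The standard therapy wins each disease group but Protocol Alpha wins overall — the comparison reverses. The standard therapy's patients skew toward stage III, which has a lower base rate.

No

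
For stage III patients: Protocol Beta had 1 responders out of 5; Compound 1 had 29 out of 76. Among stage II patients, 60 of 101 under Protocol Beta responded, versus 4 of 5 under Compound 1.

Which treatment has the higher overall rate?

Protocol Beta

Stage III: Protocol Beta 1/5 = 20.0%, Compound 1 29/76 = 38.2% → Compound 1
Stage II: Protocol Beta 60/101 = 59.4%, Compound 1 4/5 = 80.0% → Compound 1
Overall: Protocol Beta 61/106 = 57.5%, Compound 1 33/81 = 40.7% → Protocol Beta
(Compound 1 wins every disease group but Protocol Beta wins overall — Compound 1's patients skew toward the low-rate stage III group.)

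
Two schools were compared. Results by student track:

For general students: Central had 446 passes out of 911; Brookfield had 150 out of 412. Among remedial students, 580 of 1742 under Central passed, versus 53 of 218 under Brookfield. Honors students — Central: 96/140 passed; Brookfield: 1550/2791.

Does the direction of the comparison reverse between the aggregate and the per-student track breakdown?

General: Central 446/911 = 49.0%, Brookfield 150/412 = 36.4% → Central
Remedial: Central 580/1742 = 33.3%, Brookfield 53/218 = 24.3% → Central
Honors: Central 96/140 = 68.6%, Brookfield 1550/2791 = 55.5% → Central
Overall: Central 1122/2793 = 40.2%, Brookfield 1753/3421 = 51.2% → Brookfield
Central wins each student group but Brookfield wins overall — the comparison reverses. Central's students skew toward remedial, which has a lower base rate.

Yes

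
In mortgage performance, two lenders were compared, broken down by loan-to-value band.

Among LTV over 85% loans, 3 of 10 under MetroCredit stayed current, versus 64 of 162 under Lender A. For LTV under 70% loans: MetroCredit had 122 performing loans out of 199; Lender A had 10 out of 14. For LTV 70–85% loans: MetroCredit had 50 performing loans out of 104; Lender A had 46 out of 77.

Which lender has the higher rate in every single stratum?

Lender A

LTV over 85%: MetroCredit 3/10 = 30.0%, Lender A 64/162 = 39.5% → Lender A
LTV under 70%: MetroCredit 122/199 = 61.3%, Lender A 10/14 = 71.4% → Lender A
LTV 70–85%: MetroCredit 50/104 = 48.1%, Lender A 46/77 = 59.7% → Lender A
Lender A has the higher rate in all 3 groups.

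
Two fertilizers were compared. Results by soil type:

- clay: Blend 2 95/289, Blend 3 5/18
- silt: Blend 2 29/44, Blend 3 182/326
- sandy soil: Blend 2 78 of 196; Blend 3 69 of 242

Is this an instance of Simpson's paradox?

Yes

Clay: Blend 2 95/289 = 32.9%, Blend 3 5/18 = 27.8% → Blend 2
Silt: Blend 2 29/44 = 65.9%, Blend 3 182/326 = 55.8% → Blend 2
Sandy soil: Blend 2 78/196 = 39.8%, Blend 3 69/242 = 28.5% → Blend 2
Overall: Blend 2 202/529 = 38.2%, Blend 3 256/586 = 43.7% → Blend 3
Blend 2 wins each soil group but Blend 3 wins overall — the comparison reverses. Blend 2's plots skew toward clay, which has a lower base rate.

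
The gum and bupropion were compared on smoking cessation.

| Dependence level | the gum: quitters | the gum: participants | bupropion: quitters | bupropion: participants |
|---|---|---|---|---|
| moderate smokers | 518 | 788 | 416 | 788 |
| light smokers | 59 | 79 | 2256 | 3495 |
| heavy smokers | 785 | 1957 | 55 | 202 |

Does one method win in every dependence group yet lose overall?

Moderate smokers: the gum 518/788 = 65.7%, bupropion 416/788 = 52.8% → the gum
Light smokers: the gum 59/79 = 74.7%, bupropion 2256/3495 = 64.5% → the gum
Heavy smokers: the gum 785/1957 = 40.1%, bupropion 55/202 = 27.2% → the gum
Overall: the gum 1362/2824 = 48.2%, bupropion 2727/4485 = 60.8% → bupropion
The gum wins each dependence group but bupropion wins overall — the comparison reverses. The gum's participants skew toward heavy smokers, which has a lower base rate.

Yes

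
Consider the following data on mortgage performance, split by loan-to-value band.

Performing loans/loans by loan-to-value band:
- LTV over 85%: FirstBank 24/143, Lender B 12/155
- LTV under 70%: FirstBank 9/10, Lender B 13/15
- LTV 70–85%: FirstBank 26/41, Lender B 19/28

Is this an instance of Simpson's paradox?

No

LTV over 85%: FirstBank 24/143 = 16.8%, Lender B 12/155 = 7.7% → FirstBank
LTV under 70%: FirstBank 9/10 = 90.0%, Lender B 13/15 = 86.7% → FirstBank
LTV 70–85%: FirstBank 26/41 = 63.4%, Lender B 19/28 = 67.9% → Lender B
Overall: FirstBank 59/194 = 30.4%, Lender B 44/198 = 22.2% → FirstBank
Neither sweeps: FirstBank wins 2 of 3 groups, Lender B wins 1. FirstBank wins overall but not every group — no Simpson reversal.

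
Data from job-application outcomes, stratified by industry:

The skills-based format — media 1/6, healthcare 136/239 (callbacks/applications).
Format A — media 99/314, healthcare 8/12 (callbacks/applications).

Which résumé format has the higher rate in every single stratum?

Media: the skills-based format 1/6 = 16.7%, Format A 99/314 = 31.5% → Format A
Healthcare: the skills-based format 136/239 = 56.9%, Format A 8/12 = 66.7% → Format A
Format A has the higher rate in both groups.

Format A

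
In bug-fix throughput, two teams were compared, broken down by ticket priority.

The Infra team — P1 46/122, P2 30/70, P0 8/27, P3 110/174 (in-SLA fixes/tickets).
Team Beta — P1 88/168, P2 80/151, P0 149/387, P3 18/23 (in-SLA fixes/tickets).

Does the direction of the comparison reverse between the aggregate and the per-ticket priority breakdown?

Yes

P1: the Infra team 46/122 = 37.7%, Team Beta 88/168 = 52.4% → Team Beta
P2: the Infra team 30/70 = 42.9%, Team Beta 80/151 = 53.0% → Team Beta
P0: the Infra team 8/27 = 29.6%, Team Beta 149/387 = 38.5% → Team Beta
P3: the Infra team 110/174 = 63.2%, Team Beta 18/23 = 78.3% → Team Beta
Overall: the Infra team 194/393 = 49.4%, Team Beta 335/729 = 46.0% → the Infra team
Team Beta wins each ticket group but the Infra team wins overall — the comparison reverses. Team Beta's tickets skew toward P0, which has a lower base rate.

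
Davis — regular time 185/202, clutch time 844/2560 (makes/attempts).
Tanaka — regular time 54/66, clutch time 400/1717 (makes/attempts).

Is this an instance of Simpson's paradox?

Regular time: Davis 185/202 = 91.6%, Tanaka 54/66 = 81.8% → Davis
Clutch time: Davis 844/2560 = 33.0%, Tanaka 400/1717 = 23.3% → Davis
Overall: Davis 1029/2762 = 37.3%, Tanaka 454/1783 = 25.5% → Davis
Davis wins overall and in every game group — no reversal.

No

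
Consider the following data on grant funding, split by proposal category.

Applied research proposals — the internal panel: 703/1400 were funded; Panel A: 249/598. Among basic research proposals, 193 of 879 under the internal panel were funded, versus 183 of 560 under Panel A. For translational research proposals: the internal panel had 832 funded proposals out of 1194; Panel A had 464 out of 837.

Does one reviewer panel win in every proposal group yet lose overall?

No

Applied research: the internal panel 703/1400 = 50.2%, Panel A 249/598 = 41.6% → the internal panel
Basic research: the internal panel 193/879 = 22.0%, Panel A 183/560 = 32.7% → Panel A
Translational research: the internal panel 832/1194 = 69.7%, Panel A 464/837 = 55.4% → the internal panel
Overall: the internal panel 1728/3473 = 49.8%, Panel A 896/1995 = 44.9% → the internal panel
Neither sweeps: the internal panel wins 2 of 3 groups, Panel A wins 1. The internal panel wins overall but not every group — no Simpson reversal.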